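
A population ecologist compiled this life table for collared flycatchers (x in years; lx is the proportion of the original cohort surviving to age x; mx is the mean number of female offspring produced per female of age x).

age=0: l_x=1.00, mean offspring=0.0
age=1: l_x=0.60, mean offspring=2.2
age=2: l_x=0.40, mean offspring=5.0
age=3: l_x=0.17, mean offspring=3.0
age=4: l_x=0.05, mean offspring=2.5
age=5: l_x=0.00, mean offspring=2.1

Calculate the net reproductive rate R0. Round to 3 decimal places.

lx·mx by age: 0, 1.32, 2, 0.51, 0.125, 0
R0 = Σ lx·mx = 3.955 → 3.955

3.955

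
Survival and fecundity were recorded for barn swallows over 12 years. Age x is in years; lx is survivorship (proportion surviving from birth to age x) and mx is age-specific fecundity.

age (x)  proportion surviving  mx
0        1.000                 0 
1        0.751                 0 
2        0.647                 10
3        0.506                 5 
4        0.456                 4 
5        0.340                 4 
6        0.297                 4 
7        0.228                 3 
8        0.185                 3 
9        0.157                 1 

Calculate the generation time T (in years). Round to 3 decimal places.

lx·mx: 0, 0, 6.47, 2.53, 1.824, 1.36, 1.188, 0.684, 0.555, 0.157 → R0 = 14.768
x·lx·mx: 0, 0, 12.94, 7.59, 7.296, 6.8, 7.128, 4.788, 4.44, 1.413 → Σ = 52.395
T = 52.395 / 14.768 = 3.547874… → 3.548

3.548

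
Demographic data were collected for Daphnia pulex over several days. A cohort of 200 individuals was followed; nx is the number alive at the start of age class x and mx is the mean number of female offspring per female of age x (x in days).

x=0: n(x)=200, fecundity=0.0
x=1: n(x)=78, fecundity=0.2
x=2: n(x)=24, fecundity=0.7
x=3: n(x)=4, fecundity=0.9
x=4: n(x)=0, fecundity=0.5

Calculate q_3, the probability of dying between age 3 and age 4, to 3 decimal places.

1.000

lx = nx/n0 = nx/200: 1, 0.39, 0.12, 0.02, 0
q_3 = (l_3 − l_4) / l_3 = (0.02 − 0) / 0.02
     = 0.02 / 0.02 = 1 → 1.000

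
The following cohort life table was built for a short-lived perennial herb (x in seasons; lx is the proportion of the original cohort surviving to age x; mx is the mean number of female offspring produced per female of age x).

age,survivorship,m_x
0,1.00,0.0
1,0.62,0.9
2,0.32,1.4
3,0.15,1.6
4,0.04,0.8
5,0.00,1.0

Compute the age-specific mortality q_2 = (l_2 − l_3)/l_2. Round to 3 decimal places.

q_2 = (l_2 − l_3) / l_2 = (0.32 − 0.15) / 0.32
     = 0.17 / 0.32 = 0.53125 → 0.531

0.531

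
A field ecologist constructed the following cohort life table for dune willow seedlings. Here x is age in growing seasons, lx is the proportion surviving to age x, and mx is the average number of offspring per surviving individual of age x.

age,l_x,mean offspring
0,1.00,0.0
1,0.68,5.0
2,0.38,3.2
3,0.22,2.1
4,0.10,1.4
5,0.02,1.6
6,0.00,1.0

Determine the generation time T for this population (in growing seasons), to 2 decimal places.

1.51

lx·mx: 0, 3.4, 1.216, 0.462, 0.14, 0.032, 0 → R0 = 5.25
x·lx·mx: 0, 3.4, 2.432, 1.386, 0.56, 0.16, 0 → Σ = 7.938
T = 7.938 / 5.25 = 1.512 → 1.51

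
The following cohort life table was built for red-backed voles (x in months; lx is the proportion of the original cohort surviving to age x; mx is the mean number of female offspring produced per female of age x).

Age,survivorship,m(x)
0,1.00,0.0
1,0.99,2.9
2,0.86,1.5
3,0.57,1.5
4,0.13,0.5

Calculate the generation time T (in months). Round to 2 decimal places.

1.63

lx·mx: 0, 2.871, 1.29, 0.855, 0.065 → R0 = 5.081
x·lx·mx: 0, 2.871, 2.58, 2.565, 0.26 → Σ = 8.276
T = 8.276 / 5.081 = 1.628813… → 1.63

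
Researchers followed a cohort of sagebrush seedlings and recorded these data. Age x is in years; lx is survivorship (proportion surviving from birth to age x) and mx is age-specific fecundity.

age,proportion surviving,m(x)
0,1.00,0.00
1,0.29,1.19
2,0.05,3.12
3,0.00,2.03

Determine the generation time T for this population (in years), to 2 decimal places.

1.31

lx·mx: 0, 0.3451, 0.156, 0 → R0 = 0.5011
x·lx·mx: 0, 0.3451, 0.312, 0 → Σ = 0.6571
T = 0.6571 / 0.5011 = 1.311315… → 1.31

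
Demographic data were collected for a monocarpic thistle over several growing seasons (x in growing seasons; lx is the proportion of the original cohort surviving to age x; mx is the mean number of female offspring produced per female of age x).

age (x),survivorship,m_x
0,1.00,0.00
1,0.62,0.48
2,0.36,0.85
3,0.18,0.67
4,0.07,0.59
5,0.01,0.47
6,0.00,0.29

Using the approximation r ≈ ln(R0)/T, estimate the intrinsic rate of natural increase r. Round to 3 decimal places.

R0 = Σ lx·mx = 0 + 0.2976 + 0.306 + 0.1206 + 0.0413 + 0.0047 + 0 = 0.7702
Σ x·lx·mx = 1.4601; T = 1.4601/0.7702 = 1.89574…
r ≈ ln(R0)/T = ln(0.7702)/1.89574… = -0.13773… → -0.138

-0.138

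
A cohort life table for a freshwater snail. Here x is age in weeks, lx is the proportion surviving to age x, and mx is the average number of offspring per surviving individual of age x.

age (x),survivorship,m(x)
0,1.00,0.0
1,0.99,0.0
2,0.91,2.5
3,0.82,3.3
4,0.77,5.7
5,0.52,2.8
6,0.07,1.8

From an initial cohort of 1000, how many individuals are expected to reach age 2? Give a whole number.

Expected survivors = N0 · l_2 = 1000 × 0.91 = 910 → 910

910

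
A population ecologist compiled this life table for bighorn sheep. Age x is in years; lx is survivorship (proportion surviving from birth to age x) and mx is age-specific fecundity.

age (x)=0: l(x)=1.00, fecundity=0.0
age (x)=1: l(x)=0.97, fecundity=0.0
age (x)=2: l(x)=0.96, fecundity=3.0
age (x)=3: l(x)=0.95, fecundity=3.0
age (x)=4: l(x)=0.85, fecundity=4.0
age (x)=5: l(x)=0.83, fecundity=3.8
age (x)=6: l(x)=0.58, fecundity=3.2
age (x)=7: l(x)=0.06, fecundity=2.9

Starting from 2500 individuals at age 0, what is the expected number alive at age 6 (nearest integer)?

1450

Expected survivors = N0 · l_6 = 2500 × 0.58 = 1450 → 1450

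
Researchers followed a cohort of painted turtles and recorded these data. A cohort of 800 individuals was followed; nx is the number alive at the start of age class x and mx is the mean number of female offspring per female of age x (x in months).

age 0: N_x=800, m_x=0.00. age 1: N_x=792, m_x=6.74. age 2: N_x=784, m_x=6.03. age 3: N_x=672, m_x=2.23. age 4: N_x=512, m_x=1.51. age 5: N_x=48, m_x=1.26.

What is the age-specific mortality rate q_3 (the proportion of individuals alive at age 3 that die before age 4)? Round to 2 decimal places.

lx = nx/n0 = nx/800: 1, 0.99, 0.98, 0.84, 0.64, 0.06
q_3 = (l_3 − l_4) / l_3 = (0.84 − 0.64) / 0.84
     = 0.2 / 0.84 = 0.238095… → 0.24

0.24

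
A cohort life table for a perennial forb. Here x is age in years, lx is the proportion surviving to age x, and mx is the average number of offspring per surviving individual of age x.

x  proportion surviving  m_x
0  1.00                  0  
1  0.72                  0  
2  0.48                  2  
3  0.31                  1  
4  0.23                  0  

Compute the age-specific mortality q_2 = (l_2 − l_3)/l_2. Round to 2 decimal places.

q_2 = (l_2 − l_3) / l_2 = (0.48 − 0.31) / 0.48
     = 0.17 / 0.48 = 0.354167… → 0.35

0.35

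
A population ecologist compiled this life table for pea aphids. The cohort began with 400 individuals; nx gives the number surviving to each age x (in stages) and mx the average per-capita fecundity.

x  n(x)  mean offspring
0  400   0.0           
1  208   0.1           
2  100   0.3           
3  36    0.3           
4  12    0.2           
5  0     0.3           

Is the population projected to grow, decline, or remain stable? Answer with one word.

lx = nx/n0 = nx/400: 1, 0.52, 0.25, 0.09, 0.03, 0
R0 = Σ lx·mx = 0 + 0.052 + 0.075 + 0.027 + 0.006 + 0 = 0.16
R0 < 1, so the population is declining.

declining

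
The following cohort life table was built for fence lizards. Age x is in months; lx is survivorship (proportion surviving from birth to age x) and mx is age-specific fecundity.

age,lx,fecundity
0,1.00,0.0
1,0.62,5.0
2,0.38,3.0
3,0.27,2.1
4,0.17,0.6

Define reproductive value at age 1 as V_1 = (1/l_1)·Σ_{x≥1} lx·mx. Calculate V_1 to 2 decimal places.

7.92

lx·mx for x ≥ 1: 3.1, 1.14, 0.567, 0.102 → sum = 4.909
V_1 = 4.909 / l_1 = 4.909 / 0.62 = 7.917742… → 7.92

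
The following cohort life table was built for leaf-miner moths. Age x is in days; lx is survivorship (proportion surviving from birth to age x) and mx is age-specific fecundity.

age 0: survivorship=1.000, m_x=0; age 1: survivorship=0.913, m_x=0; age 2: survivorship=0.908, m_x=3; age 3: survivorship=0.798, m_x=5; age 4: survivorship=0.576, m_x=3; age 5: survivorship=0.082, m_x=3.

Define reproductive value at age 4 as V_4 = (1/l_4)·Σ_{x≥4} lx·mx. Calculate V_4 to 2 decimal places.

lx·mx for x ≥ 4: 1.728, 0.246 → sum = 1.974
V_4 = 1.974 / l_4 = 1.974 / 0.576 = 3.427083… → 3.43

3.43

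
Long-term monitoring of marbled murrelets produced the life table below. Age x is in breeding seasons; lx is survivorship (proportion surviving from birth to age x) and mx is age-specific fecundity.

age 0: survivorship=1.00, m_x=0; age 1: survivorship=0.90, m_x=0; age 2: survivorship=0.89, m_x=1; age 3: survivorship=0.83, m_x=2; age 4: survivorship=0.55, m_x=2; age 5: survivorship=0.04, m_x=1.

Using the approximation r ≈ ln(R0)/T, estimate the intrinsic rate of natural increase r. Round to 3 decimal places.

R0 = Σ lx·mx = 0 + 0 + 0.89 + 1.66 + 1.1 + 0.04 = 3.69
Σ x·lx·mx = 11.36; T = 11.36/3.69 = 3.07859…
r ≈ ln(R0)/T = ln(3.69)/3.07859… = 0.4241… → 0.424

0.424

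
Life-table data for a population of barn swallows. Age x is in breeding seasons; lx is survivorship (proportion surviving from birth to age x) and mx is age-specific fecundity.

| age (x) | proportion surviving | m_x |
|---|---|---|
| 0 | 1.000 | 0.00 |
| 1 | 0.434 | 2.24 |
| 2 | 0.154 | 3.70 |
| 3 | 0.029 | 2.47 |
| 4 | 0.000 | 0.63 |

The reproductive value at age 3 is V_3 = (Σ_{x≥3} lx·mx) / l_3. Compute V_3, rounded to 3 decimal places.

2.470

lx·mx for x ≥ 3: 0.07163, 0 → sum = 0.07163
V_3 = 0.07163 / l_3 = 0.07163 / 0.029 = 2.47 → 2.470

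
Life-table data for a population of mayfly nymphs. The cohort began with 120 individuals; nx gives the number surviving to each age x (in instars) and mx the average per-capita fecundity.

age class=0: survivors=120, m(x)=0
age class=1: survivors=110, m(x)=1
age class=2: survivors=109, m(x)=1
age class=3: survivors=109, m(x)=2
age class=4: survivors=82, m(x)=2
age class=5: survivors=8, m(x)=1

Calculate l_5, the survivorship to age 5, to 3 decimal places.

0.067

l_5 = n_5/n_0 = 8/120 = 0.066667… → 0.067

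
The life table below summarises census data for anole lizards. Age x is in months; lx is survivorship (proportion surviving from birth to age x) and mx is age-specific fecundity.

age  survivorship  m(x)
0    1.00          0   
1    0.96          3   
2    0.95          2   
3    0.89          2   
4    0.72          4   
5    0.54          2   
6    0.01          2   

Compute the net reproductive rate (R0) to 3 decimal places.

lx·mx by age: 0, 2.88, 1.9, 1.78, 2.88, 1.08, 0.02
R0 = Σ lx·mx = 10.54 → 10.540

10.540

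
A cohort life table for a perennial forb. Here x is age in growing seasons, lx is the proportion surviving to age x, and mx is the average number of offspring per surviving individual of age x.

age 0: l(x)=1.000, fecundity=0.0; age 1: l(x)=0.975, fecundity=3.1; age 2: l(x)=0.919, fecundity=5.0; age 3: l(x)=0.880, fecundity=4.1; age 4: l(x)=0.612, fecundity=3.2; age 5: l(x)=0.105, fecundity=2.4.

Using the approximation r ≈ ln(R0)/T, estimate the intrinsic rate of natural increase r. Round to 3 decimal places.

R0 = Σ lx·mx = 0 + 3.0225 + 4.595 + 3.608 + 1.9584 + 0.252 = 13.4359
Σ x·lx·mx = 32.1301; T = 32.1301/13.4359 = 2.39136…
r ≈ ln(R0)/T = ln(13.4359)/2.39136… = 1.08638… → 1.086

1.086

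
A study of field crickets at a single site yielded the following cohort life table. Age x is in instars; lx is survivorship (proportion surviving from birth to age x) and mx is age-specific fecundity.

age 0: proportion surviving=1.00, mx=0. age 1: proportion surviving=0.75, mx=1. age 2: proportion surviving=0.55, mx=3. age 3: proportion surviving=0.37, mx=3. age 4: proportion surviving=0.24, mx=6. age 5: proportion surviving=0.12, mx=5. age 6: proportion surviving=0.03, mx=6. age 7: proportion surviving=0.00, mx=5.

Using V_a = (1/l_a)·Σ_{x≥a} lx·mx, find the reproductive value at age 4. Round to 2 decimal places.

9.25

lx·mx for x ≥ 4: 1.44, 0.6, 0.18, 0 → sum = 2.22
V_4 = 2.22 / l_4 = 2.22 / 0.24 = 9.25 → 9.25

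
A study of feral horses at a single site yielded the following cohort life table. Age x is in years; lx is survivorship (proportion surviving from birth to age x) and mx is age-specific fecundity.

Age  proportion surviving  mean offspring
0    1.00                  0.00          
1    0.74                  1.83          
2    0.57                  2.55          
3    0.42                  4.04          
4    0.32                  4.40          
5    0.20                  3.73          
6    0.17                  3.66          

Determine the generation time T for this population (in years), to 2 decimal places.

3.08

lx·mx: 0, 1.3542, 1.4535, 1.6968, 1.408, 0.746, 0.6222 → R0 = 7.2807
x·lx·mx: 0, 1.3542, 2.907, 5.0904, 5.632, 3.73, 3.7332 → Σ = 22.4468
T = 22.4468 / 7.2807 = 3.083055… → 3.08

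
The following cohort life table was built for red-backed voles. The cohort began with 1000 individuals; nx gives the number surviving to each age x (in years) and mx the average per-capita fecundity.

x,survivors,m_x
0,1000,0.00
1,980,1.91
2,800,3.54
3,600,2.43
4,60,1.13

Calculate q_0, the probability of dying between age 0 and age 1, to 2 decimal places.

lx = nx/n0 = nx/1000: 1, 0.98, 0.8, 0.6, 0.06
q_0 = (l_0 − l_1) / l_0 = (1 − 0.98) / 1
     = 0.02 / 1 = 0.02 → 0.02

0.02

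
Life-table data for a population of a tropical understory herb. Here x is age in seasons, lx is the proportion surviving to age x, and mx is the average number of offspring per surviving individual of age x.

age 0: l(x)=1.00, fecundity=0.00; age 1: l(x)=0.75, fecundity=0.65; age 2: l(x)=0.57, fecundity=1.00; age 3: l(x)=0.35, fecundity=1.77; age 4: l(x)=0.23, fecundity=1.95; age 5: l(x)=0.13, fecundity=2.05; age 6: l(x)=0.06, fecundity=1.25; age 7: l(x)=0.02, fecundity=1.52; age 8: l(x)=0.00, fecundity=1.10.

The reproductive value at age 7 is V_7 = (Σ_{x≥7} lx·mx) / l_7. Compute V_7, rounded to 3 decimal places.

1.520

lx·mx for x ≥ 7: 0.0304, 0 → sum = 0.0304
V_7 = 0.0304 / l_7 = 0.0304 / 0.02 = 1.52 → 1.520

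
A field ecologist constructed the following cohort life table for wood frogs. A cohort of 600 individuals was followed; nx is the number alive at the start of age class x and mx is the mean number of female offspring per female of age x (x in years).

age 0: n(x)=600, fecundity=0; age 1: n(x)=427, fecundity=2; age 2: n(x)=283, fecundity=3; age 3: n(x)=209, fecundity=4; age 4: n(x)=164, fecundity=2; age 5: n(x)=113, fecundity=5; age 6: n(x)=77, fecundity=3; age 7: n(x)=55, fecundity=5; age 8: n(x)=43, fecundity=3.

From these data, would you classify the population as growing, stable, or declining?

growing

lx = nx/n0 = nx/600: 1, 0.71167…, 0.47167…, 0.34833…, 0.27333…, 0.18833…, 0.12833…, 0.09167…, 0.07167…
R0 = Σ lx·mx = 0 + 1.423333… + 1.415… + 1.393333… + 0.546667… + 0.941667… + 0.385… + 0.458333… + 0.215… = 6.778333…
R0 > 1, so the population is growing.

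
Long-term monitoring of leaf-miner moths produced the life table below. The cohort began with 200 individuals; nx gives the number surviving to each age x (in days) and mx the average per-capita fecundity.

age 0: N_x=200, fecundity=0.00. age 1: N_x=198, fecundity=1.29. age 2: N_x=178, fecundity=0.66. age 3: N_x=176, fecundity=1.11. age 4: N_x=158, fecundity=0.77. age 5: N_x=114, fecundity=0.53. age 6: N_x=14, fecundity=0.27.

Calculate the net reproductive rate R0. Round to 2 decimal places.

3.77

lx = nx/n0 = nx/200: 1, 0.99, 0.89, 0.88, 0.79, 0.57, 0.07
lx·mx by age: 0, 1.2771, 0.5874, 0.9768, 0.6083, 0.3021, 0.0189
R0 = Σ lx·mx = 3.7706 → 3.77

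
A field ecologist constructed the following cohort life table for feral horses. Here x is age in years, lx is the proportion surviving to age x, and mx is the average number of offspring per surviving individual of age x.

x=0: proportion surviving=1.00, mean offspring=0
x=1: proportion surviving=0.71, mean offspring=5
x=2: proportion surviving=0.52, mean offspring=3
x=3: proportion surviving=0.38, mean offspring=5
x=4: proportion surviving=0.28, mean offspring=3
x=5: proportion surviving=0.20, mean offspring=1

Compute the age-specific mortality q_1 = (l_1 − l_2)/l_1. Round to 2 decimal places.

q_1 = (l_1 − l_2) / l_1 = (0.71 − 0.52) / 0.71
     = 0.19 / 0.71 = 0.267606… → 0.27

0.27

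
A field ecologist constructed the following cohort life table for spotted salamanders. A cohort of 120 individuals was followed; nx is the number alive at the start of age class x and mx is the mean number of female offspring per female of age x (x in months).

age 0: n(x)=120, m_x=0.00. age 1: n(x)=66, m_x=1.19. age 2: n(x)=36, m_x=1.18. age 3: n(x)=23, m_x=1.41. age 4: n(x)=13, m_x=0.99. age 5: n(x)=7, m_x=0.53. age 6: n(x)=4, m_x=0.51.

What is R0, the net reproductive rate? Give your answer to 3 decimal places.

1.434

lx = nx/n0 = nx/120: 1, 0.55, 0.3, 0.19167…, 0.10833…, 0.05833…, 0.03333…
lx·mx by age: 0, 0.6545, 0.354, 0.27025…, 0.10725…, 0.030917…, 0.017…
R0 = Σ lx·mx = 1.433917… → 1.434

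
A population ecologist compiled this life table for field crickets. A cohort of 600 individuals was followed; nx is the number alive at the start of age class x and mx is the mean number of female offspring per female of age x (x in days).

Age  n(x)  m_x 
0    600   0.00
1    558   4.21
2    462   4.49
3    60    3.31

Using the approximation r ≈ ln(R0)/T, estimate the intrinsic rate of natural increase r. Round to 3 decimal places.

1.330

lx = nx/n0 = nx/600: 1, 0.93, 0.77, 0.1
R0 = Σ lx·mx = 0 + 3.9153 + 3.4573 + 0.331 = 7.7036
Σ x·lx·mx = 11.8229; T = 11.8229/7.7036 = 1.53472…
r ≈ ln(R0)/T = ln(7.7036)/1.53472… = 1.33033… → 1.330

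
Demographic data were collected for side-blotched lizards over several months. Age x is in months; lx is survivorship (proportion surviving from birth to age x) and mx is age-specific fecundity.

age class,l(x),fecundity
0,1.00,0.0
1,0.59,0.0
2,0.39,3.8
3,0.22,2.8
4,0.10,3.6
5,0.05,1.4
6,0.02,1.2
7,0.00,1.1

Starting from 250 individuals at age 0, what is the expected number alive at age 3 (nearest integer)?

55

Expected survivors = N0 · l_3 = 250 × 0.22 = 55 → 55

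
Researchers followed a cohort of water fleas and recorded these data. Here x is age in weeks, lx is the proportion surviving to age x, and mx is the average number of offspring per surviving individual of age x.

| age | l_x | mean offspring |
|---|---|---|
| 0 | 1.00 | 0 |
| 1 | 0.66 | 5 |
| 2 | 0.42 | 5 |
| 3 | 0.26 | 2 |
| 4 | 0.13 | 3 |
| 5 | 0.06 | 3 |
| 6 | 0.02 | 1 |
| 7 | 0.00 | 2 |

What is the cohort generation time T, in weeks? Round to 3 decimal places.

lx·mx: 0, 3.3, 2.1, 0.52, 0.39, 0.18, 0.02, 0 → R0 = 6.51
x·lx·mx: 0, 3.3, 4.2, 1.56, 1.56, 0.9, 0.12, 0 → Σ = 11.64
T = 11.64 / 6.51 = 1.788018… → 1.788

1.788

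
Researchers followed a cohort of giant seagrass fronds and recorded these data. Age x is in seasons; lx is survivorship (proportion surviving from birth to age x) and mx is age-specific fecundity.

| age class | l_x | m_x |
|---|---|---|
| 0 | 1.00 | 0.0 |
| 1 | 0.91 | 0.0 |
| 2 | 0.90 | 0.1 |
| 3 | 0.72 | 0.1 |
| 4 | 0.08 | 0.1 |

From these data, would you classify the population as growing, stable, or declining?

declining

R0 = Σ lx·mx = 0 + 0 + 0.09 + 0.072 + 0.008 = 0.17
R0 < 1, so the population is declining.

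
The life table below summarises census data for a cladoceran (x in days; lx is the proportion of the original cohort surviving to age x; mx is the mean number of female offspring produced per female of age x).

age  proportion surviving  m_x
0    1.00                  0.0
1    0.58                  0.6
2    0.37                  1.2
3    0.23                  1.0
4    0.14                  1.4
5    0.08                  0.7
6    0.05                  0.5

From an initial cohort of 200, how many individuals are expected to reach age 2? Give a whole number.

74

Expected survivors = N0 · l_2 = 200 × 0.37 = 74 → 74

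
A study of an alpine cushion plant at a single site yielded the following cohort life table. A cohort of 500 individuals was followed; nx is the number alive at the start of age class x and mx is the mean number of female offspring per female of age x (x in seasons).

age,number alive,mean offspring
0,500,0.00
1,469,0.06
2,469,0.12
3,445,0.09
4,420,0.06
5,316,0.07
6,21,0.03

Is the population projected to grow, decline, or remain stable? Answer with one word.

lx = nx/n0 = nx/500: 1, 0.938, 0.938, 0.89, 0.84, 0.632, 0.042
R0 = Σ lx·mx = 0 + 0.05628 + 0.11256 + 0.0801 + 0.0504 + 0.04424 + 0.00126 = 0.34484
R0 < 1, so the population is declining.

declining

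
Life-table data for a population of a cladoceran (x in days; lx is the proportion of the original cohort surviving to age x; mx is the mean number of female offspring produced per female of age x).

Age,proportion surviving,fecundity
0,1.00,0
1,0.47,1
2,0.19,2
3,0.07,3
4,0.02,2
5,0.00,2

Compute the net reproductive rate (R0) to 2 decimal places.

1.10

lx·mx by age: 0, 0.47, 0.38, 0.21, 0.04, 0
R0 = Σ lx·mx = 1.1 → 1.10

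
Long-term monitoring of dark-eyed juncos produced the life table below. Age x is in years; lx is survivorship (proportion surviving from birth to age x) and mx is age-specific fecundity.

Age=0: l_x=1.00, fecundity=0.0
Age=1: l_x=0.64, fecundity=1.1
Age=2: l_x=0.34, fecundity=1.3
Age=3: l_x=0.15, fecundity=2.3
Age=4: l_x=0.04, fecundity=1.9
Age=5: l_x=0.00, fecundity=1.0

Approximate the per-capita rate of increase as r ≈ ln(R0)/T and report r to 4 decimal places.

0.2405

R0 = Σ lx·mx = 0 + 0.704 + 0.442 + 0.345 + 0.076 + 0 = 1.567
Σ x·lx·mx = 2.927; T = 2.927/1.567 = 1.8679…
r ≈ ln(R0)/T = ln(1.567)/1.8679… = 0.240464… → 0.2405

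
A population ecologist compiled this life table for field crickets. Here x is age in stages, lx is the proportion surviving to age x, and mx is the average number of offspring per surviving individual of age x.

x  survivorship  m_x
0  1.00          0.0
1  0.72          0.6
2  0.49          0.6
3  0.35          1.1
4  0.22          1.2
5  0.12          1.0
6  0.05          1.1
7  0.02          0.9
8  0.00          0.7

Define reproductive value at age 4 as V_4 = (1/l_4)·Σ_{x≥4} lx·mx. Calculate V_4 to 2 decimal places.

2.08

lx·mx for x ≥ 4: 0.264, 0.12, 0.055, 0.018, 0 → sum = 0.457
V_4 = 0.457 / l_4 = 0.457 / 0.22 = 2.077273… → 2.08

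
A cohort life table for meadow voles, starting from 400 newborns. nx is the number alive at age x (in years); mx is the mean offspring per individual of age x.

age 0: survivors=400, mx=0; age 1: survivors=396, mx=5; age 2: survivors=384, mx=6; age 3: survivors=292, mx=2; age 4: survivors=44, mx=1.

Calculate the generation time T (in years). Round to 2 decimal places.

1.73

lx = nx/n0 = nx/400: 1, 0.99, 0.96, 0.73, 0.11
lx·mx: 0, 4.95, 5.76, 1.46, 0.11 → R0 = 12.28
x·lx·mx: 0, 4.95, 11.52, 4.38, 0.44 → Σ = 21.29
T = 21.29 / 12.28 = 1.733713… → 1.73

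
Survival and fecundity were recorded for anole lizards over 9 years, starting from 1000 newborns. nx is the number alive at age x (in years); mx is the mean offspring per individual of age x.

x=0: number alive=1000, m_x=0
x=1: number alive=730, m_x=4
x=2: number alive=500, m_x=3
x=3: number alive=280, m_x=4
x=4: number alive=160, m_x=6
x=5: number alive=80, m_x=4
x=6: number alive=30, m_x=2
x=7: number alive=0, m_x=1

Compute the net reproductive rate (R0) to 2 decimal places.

6.88

lx = nx/n0 = nx/1000: 1, 0.73, 0.5, 0.28, 0.16, 0.08, 0.03, 0
lx·mx by age: 0, 2.92, 1.5, 1.12, 0.96, 0.32, 0.06, 0
R0 = Σ lx·mx = 6.88 → 6.88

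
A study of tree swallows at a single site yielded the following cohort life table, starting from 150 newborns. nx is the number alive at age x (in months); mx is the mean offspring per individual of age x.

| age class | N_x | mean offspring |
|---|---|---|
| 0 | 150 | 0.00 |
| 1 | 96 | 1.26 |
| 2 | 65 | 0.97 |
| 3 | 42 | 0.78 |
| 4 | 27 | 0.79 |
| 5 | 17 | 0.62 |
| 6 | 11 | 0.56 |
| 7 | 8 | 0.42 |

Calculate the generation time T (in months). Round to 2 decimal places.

2.11

lx = nx/n0 = nx/150: 1, 0.64, 0.43333…, 0.28, 0.18, 0.11333…, 0.07333…, 0.05333…
lx·mx: 0, 0.8064, 0.420333…, 0.2184, 0.1422, 0.070267…, 0.041067…, 0.0224… → R0 = 1.721067…
x·lx·mx: 0, 0.8064, 0.840667…, 0.6552, 0.5688, 0.351333…, 0.2464…, 0.1568… → Σ = 3.6256…
T = 3.6256… / 1.721067… = 2.106601… → 2.11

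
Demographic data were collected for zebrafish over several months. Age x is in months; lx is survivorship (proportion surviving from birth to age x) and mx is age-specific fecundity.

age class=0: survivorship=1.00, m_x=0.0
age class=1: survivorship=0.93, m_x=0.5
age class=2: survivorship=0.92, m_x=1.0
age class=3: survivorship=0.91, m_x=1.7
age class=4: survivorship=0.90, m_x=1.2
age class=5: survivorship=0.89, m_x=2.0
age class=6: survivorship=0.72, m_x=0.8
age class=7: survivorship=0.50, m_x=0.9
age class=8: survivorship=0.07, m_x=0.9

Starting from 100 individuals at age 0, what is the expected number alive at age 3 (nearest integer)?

Expected survivors = N0 · l_3 = 100 × 0.91 = 91 → 91

91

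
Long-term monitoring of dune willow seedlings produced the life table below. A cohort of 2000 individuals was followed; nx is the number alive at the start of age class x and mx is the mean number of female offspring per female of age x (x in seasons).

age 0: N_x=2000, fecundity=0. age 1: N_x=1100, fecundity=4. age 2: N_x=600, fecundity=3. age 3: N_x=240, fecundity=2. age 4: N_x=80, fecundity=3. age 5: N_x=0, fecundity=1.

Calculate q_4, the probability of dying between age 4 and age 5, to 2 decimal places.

1.00

lx = nx/n0 = nx/2000: 1, 0.55, 0.3, 0.12, 0.04, 0
q_4 = (l_4 − l_5) / l_4 = (0.04 − 0) / 0.04
     = 0.04 / 0.04 = 1 → 1.00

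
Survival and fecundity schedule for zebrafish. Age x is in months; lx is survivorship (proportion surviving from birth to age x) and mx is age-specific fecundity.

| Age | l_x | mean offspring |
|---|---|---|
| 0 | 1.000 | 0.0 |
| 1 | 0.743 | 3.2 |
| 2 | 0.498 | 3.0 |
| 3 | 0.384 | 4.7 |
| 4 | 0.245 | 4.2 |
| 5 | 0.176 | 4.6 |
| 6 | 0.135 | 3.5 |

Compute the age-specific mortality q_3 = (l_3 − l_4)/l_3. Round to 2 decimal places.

0.36

q_3 = (l_3 − l_4) / l_3 = (0.384 − 0.245) / 0.384
     = 0.139 / 0.384 = 0.361979… → 0.36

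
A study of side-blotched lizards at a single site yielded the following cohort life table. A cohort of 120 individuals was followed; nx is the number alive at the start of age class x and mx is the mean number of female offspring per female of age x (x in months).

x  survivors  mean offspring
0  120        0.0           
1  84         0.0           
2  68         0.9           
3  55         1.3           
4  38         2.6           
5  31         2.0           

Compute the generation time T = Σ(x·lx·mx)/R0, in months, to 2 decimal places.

lx = nx/n0 = nx/120: 1, 0.7, 0.56667…, 0.45833…, 0.31667…, 0.25833…
lx·mx: 0, 0, 0.51…, 0.595833…, 0.823333…, 0.516667… → R0 = 2.445833…
x·lx·mx: 0, 0, 1.02…, 1.7875…, 3.293333…, 2.583333… → Σ = 8.684167…
T = 8.684167… / 2.445833… = 3.550596… → 3.55

3.55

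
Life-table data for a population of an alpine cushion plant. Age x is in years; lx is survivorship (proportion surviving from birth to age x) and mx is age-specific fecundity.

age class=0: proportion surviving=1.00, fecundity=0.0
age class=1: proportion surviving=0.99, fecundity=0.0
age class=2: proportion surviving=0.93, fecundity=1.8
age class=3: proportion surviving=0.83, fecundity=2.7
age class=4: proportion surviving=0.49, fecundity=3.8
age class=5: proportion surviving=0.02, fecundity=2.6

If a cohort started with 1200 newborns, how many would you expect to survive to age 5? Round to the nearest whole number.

24

Expected survivors = N0 · l_5 = 1200 × 0.02 = 24 → 24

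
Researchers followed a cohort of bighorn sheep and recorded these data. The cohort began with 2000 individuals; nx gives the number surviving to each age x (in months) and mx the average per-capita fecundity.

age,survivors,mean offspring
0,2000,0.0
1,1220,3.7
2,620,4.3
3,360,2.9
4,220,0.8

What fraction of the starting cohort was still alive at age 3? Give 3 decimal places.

l_3 = n_3/n_0 = 360/2000 = 0.18 → 0.180

0.180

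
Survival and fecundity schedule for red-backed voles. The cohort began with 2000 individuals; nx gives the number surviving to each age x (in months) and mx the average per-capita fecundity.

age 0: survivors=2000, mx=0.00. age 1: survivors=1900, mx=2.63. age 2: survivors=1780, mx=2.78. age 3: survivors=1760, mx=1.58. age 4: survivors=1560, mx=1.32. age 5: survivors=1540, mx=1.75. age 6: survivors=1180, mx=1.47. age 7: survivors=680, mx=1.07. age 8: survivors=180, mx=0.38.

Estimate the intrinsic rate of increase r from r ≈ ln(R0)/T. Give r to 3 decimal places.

0.756

lx = nx/n0 = nx/2000: 1, 0.95, 0.89, 0.88, 0.78, 0.77, 0.59, 0.34, 0.09
R0 = Σ lx·mx = 0 + 2.4985 + 2.4742 + 1.3904 + 1.0296 + 1.3475 + 0.8673 + 0.3638 + 0.0342 = 10.0055
Σ x·lx·mx = 30.498; T = 30.498/10.0055 = 3.04812…
r ≈ ln(R0)/T = ln(10.0055)/3.04812… = 0.75559… → 0.756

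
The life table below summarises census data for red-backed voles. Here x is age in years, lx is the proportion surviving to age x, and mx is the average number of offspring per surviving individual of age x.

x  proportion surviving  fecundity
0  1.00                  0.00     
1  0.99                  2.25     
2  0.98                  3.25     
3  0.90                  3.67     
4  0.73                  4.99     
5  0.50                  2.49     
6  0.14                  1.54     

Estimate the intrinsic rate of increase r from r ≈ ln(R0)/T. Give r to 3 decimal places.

0.894

R0 = Σ lx·mx = 0 + 2.2275 + 3.185 + 3.303 + 3.6427 + 1.245 + 0.2156 = 13.8188
Σ x·lx·mx = 40.5959; T = 40.5959/13.8188 = 2.93773…
r ≈ ln(R0)/T = ln(13.8188)/2.93773… = 0.8939… → 0.894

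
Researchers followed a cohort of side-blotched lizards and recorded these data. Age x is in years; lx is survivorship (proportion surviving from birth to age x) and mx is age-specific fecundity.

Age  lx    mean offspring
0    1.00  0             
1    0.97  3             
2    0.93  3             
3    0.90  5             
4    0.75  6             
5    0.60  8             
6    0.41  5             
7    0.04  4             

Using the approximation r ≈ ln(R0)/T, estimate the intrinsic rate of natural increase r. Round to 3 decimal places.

0.863

R0 = Σ lx·mx = 0 + 2.91 + 2.79 + 4.5 + 4.5 + 4.8 + 2.05 + 0.16 = 21.71
Σ x·lx·mx = 77.41; T = 77.41/21.71 = 3.56564…
r ≈ ln(R0)/T = ln(21.71)/3.56564… = 0.86318… → 0.863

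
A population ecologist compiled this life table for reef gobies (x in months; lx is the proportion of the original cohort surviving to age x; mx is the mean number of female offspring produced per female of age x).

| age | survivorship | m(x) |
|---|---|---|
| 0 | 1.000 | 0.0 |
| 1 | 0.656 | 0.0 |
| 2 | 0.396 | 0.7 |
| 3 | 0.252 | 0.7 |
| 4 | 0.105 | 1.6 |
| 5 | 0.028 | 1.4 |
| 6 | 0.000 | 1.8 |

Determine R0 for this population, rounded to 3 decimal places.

0.661

lx·mx by age: 0, 0, 0.2772, 0.1764, 0.168, 0.0392, 0
R0 = Σ lx·mx = 0.6608 → 0.661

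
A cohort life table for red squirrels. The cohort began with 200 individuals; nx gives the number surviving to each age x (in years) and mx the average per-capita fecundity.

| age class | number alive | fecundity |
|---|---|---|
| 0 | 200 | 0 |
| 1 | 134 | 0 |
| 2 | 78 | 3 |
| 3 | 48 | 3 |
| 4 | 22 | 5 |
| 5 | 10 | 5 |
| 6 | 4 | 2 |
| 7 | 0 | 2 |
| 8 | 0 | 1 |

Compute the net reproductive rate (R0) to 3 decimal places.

lx = nx/n0 = nx/200: 1, 0.67, 0.39, 0.24, 0.11, 0.05, 0.02, 0, 0
lx·mx by age: 0, 0, 1.17, 0.72, 0.55, 0.25, 0.04, 0, 0
R0 = Σ lx·mx = 2.73 → 2.730

2.730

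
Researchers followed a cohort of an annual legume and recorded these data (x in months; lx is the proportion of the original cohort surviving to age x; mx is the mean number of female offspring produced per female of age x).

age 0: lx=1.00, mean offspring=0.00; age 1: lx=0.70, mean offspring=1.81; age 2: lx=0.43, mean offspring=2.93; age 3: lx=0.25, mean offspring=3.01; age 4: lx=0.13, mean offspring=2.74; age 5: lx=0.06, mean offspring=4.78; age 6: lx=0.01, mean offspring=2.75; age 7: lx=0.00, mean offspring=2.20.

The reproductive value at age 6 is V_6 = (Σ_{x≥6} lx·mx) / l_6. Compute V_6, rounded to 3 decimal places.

lx·mx for x ≥ 6: 0.0275, 0 → sum = 0.0275
V_6 = 0.0275 / l_6 = 0.0275 / 0.01 = 2.75 → 2.750

2.750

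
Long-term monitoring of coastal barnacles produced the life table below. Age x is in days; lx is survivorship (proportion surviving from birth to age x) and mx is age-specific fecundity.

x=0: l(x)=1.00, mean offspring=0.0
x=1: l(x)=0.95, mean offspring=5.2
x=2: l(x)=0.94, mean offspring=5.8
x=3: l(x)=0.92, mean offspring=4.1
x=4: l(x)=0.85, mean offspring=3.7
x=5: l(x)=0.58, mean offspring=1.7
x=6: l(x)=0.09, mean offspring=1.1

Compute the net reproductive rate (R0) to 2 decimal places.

lx·mx by age: 0, 4.94, 5.452, 3.772, 3.145, 0.986, 0.099
R0 = Σ lx·mx = 18.394 → 18.39

18.39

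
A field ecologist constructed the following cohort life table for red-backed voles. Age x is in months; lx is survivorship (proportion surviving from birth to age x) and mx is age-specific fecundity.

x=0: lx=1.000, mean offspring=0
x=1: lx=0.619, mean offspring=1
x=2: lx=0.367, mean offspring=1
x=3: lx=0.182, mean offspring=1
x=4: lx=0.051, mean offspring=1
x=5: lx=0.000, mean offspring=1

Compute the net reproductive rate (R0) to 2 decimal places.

1.22

lx·mx by age: 0, 0.619, 0.367, 0.182, 0.051, 0
R0 = Σ lx·mx = 1.219 → 1.22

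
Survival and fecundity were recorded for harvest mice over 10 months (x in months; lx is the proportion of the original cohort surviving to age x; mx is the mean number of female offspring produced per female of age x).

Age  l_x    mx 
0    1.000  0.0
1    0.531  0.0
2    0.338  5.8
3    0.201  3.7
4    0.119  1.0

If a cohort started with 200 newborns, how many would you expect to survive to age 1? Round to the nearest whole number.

106

Expected survivors = N0 · l_1 = 200 × 0.531 = 106.2 → 106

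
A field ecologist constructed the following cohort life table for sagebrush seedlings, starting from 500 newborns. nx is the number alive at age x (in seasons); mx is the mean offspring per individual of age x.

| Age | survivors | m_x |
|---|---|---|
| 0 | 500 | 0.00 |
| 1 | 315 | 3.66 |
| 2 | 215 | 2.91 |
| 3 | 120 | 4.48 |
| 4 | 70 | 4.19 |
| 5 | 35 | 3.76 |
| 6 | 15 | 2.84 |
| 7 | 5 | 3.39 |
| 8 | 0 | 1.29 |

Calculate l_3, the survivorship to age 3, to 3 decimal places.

l_3 = n_3/n_0 = 120/500 = 0.24 → 0.240

0.240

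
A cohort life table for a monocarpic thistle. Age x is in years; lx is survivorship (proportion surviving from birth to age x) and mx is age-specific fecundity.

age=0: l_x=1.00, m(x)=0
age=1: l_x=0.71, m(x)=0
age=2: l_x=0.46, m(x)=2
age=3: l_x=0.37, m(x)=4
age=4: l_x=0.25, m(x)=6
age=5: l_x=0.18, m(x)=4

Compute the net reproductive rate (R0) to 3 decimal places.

4.620

lx·mx by age: 0, 0, 0.92, 1.48, 1.5, 0.72
R0 = Σ lx·mx = 4.62 → 4.620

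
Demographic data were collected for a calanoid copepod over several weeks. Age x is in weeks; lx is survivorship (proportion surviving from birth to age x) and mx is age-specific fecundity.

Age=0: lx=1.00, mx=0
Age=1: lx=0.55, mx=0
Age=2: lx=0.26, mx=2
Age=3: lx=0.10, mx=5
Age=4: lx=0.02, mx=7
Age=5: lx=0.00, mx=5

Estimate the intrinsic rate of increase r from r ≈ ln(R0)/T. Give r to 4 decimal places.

0.0555

R0 = Σ lx·mx = 0 + 0 + 0.52 + 0.5 + 0.14 + 0 = 1.16
Σ x·lx·mx = 3.1; T = 3.1/1.16 = 2.67241…
r ≈ ln(R0)/T = ln(1.16)/2.67241… = 0.055538… → 0.0555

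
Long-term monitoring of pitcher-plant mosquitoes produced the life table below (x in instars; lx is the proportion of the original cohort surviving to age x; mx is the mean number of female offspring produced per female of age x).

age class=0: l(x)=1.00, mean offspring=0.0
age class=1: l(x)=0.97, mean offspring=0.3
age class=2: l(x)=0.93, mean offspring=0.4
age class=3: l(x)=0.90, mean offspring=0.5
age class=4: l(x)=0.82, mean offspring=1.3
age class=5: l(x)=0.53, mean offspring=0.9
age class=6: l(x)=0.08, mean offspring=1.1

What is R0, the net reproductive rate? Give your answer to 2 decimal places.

2.74

lx·mx by age: 0, 0.291, 0.372, 0.45, 1.066, 0.477, 0.088
R0 = Σ lx·mx = 2.744 → 2.74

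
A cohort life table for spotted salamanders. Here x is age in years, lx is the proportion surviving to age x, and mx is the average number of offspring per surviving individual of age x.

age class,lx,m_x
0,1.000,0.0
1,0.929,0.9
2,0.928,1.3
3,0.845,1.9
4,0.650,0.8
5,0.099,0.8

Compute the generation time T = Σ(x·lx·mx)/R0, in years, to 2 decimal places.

lx·mx: 0, 0.8361, 1.2064, 1.6055, 0.52, 0.0792 → R0 = 4.2472
x·lx·mx: 0, 0.8361, 2.4128, 4.8165, 2.08, 0.396 → Σ = 10.5414
T = 10.5414 / 4.2472 = 2.481965… → 2.48

2.48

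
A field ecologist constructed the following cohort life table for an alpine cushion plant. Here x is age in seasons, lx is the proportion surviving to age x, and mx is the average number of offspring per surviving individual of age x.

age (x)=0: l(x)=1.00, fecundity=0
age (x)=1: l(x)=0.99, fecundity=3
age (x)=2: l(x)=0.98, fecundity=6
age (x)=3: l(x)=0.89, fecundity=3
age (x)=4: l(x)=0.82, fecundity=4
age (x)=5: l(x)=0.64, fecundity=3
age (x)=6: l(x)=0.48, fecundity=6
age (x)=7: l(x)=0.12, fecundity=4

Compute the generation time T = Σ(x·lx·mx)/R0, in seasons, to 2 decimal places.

lx·mx: 0, 2.97, 5.88, 2.67, 3.28, 1.92, 2.88, 0.48 → R0 = 20.08
x·lx·mx: 0, 2.97, 11.76, 8.01, 13.12, 9.6, 17.28, 3.36 → Σ = 66.1
T = 66.1 / 20.08 = 3.291833… → 3.29

3.29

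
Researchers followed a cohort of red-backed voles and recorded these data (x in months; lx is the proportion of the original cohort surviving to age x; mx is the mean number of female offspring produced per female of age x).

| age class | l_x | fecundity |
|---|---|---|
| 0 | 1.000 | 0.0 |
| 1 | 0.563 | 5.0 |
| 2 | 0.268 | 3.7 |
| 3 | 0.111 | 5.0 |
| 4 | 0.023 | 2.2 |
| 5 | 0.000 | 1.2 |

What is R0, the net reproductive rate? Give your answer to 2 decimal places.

lx·mx by age: 0, 2.815, 0.9916, 0.555, 0.0506, 0
R0 = Σ lx·mx = 4.4122 → 4.41

4.41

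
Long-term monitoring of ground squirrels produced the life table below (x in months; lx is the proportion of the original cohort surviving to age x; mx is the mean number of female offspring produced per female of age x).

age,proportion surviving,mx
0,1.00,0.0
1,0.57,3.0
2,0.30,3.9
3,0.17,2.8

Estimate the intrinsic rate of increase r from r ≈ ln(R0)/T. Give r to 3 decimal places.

R0 = Σ lx·mx = 0 + 1.71 + 1.17 + 0.476 = 3.356
Σ x·lx·mx = 5.478; T = 5.478/3.356 = 1.6323…
r ≈ ln(R0)/T = ln(3.356)/1.6323… = 0.74174… → 0.742

0.742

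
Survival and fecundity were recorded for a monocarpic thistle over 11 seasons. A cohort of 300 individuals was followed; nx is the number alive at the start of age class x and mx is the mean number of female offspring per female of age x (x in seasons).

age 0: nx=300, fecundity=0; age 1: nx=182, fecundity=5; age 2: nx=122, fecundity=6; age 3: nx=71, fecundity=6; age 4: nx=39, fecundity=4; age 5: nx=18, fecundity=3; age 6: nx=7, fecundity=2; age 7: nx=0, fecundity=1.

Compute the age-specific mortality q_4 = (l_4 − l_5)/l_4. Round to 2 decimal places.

0.54

lx = nx/n0 = nx/300: 1, 0.60667…, 0.40667…, 0.23667…, 0.13, 0.06, 0.02333…, 0
q_4 = (l_4 − l_5) / l_4 = (0.13 − 0.06) / 0.13
     = 0.07 / 0.13 = 0.538462… → 0.54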